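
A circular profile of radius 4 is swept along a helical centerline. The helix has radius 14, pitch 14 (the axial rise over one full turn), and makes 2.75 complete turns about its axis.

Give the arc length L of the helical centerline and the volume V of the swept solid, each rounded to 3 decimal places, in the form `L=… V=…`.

L=244.947 V=12312.390

2πR = 2π·14 = 87.964594
per-turn = √(87.964594² + 14²) = √(7737.7699 + 196) = √7933.7699 = 89.071712
L = 2.75 × 89.071712 = 244.947208
V = π·4² × L = 50.265482 × 244.947208 = 12312.389565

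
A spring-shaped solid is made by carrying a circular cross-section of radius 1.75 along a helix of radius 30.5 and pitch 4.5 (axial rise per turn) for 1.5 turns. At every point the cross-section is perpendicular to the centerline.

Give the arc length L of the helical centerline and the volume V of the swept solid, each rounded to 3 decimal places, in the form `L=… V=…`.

2πR = 2π·30.5 = 191.637152
per-turn = √(191.637152² + 4.5²) = √(36724.7980 + 20.25) = √36745.0480 = 191.689979
L = 1.5 × 191.689979 = 287.534968
V = π·1.75² × L = 9.621128 × 287.534968 = 2766.410590

L=287.535 V=2766.411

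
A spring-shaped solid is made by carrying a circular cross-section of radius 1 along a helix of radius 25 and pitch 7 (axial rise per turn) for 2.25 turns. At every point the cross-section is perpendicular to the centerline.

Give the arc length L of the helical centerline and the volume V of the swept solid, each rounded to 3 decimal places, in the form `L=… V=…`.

L=353.780 V=1111.432

2πR = 2π·25 = 157.079633
per-turn = √(157.079633² + 7²) = √(24674.0110 + 49) = √24723.0110 = 157.235527
L = 2.25 × 157.235527 = 353.779936
V = π·1² × L = 3.141593 × 353.779936 = 1111.432448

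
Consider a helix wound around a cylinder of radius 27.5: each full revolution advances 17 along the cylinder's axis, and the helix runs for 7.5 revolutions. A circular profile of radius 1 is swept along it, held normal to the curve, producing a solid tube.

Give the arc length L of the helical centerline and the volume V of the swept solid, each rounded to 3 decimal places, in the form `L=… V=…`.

2πR = 2π·27.5 = 172.787596
per-turn = √(172.787596² + 17²) = √(29855.5533 + 289) = √30144.5533 = 173.621869
L = 7.5 × 173.621869 = 1302.164016
V = π·1² × L = 3.141593 × 1302.164016 = 4090.868906

L=1302.164 V=4090.869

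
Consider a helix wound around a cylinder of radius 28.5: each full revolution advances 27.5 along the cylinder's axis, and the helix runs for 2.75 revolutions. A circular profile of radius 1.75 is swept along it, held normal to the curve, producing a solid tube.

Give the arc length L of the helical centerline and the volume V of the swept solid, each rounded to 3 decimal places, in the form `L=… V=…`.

L=498.218 V=4793.416

2πR = 2π·28.5 = 179.070781
per-turn = √(179.070781² + 27.5²) = √(32066.3447 + 756.25) = √32822.5947 = 181.170071
L = 2.75 × 181.170071 = 498.217696
V = π·1.75² × L = 9.621128 × 498.217696 = 4793.415975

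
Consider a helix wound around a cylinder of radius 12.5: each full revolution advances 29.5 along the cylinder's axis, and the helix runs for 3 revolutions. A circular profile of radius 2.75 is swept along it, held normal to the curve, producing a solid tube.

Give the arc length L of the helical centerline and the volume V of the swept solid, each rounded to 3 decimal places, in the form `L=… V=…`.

2πR = 2π·12.5 = 78.539816
per-turn = √(78.539816² + 29.5²) = √(6168.5028 + 870.25) = √7038.7528 = 83.897275
L = 3 × 83.897275 = 251.691825
V = π·2.75² × L = 23.758294 × 251.691825 = 5979.768486

L=251.692 V=5979.768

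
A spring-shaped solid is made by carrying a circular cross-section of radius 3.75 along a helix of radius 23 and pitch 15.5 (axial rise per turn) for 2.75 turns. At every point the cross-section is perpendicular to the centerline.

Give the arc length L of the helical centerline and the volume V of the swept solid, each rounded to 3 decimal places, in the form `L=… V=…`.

2πR = 2π·23 = 144.513262
per-turn = √(144.513262² + 15.5²) = √(20884.0829 + 240.25) = √21124.3329 = 145.342124
L = 2.75 × 145.342124 = 399.690840
V = π·3.75² × L = 44.178647 × 399.690840 = 17657.800410

L=399.691 V=17657.800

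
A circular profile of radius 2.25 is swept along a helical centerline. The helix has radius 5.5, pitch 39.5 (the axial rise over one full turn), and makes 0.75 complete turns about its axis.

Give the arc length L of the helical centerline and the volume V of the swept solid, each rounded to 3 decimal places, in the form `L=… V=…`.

2πR = 2π·5.5 = 34.557519
per-turn = √(34.557519² + 39.5²) = √(1194.2221 + 1560.25) = √2754.4721 = 52.483065
L = 0.75 × 52.483065 = 39.362299
V = π·2.25² × L = 15.904313 × 39.362299 = 626.030315

L=39.362 V=626.030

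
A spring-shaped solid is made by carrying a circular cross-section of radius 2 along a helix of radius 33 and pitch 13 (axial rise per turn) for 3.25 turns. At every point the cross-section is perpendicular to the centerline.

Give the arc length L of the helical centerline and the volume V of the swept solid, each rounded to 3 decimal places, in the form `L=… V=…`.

L=675.195 V=8484.748

2πR = 2π·33 = 207.345115
per-turn = √(207.345115² + 13²) = √(42991.9968 + 169) = √43160.9968 = 207.752249
L = 3.25 × 207.752249 = 675.194808
V = π·2² × L = 12.566371 × 675.194808 = 8484.748191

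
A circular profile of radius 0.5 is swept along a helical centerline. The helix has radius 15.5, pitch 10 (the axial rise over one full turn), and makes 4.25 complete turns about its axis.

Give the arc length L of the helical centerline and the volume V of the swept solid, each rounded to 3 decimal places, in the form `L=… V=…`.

2πR = 2π·15.5 = 97.389372
per-turn = √(97.389372² + 10²) = √(9484.6898 + 100) = √9584.6898 = 97.901429
L = 4.25 × 97.901429 = 416.081074
V = π·0.5² × L = 0.785398 × 416.081074 = 326.789311

L=416.081 V=326.789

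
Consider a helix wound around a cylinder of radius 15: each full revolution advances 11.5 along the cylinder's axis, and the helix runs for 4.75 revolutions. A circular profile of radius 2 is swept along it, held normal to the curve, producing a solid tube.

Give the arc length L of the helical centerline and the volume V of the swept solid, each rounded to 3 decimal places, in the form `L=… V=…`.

L=450.997 V=5667.399

2πR = 2π·15 = 94.247780
per-turn = √(94.247780² + 11.5²) = √(8882.6440 + 132.25) = √9014.8940 = 94.946795
L = 4.75 × 94.946795 = 450.997278
V = π·2² × L = 12.566371 × 450.997278 = 5667.398945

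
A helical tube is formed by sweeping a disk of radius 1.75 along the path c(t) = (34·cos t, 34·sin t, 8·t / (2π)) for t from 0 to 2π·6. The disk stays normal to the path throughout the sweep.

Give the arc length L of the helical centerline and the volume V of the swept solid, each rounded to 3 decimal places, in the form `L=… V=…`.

2πR = 2π·34 = 213.628300
per-turn = √(213.628300² + 8²) = √(45637.0508 + 64) = √45701.0508 = 213.778041
L = 6 × 213.778041 = 1282.668245
V = π·1.75² × L = 9.621128 × 1282.668245 = 12340.714729

L=1282.668 V=12340.715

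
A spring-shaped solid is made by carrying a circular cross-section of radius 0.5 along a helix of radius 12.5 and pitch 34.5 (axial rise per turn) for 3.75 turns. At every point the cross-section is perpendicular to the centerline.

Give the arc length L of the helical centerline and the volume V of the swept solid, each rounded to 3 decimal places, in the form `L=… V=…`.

L=321.687 V=252.652

2πR = 2π·12.5 = 78.539816
per-turn = √(78.539816² + 34.5²) = √(6168.5028 + 1190.25) = √7358.7528 = 85.783173
L = 3.75 × 85.783173 = 321.686898
V = π·0.5² × L = 0.785398 × 321.686898 = 252.652299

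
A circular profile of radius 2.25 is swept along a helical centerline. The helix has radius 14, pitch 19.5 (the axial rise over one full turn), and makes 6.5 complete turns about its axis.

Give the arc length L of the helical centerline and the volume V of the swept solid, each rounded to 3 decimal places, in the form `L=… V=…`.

L=585.650 V=9314.366

2πR = 2π·14 = 87.964594
per-turn = √(87.964594² + 19.5²) = √(7737.7699 + 380.25) = √8118.0199 = 90.100055
L = 6.5 × 90.100055 = 585.650355
V = π·2.25² × L = 15.904313 × 585.650355 = 9314.366448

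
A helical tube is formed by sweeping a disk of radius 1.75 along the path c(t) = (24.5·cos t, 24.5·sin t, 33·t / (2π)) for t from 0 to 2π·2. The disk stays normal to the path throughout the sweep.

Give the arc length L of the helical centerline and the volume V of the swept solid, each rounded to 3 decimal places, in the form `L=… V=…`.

2πR = 2π·24.5 = 153.938040
per-turn = √(153.938040² + 33²) = √(23696.9202 + 1089) = √24785.9202 = 157.435448
L = 2 × 157.435448 = 314.870895
V = π·1.75² × L = 9.621128 × 314.870895 = 3029.413030

L=314.871 V=3029.413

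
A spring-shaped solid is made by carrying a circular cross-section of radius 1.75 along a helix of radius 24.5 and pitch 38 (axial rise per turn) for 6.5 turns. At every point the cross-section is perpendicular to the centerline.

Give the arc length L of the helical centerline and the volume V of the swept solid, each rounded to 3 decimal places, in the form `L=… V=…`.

2πR = 2π·24.5 = 153.938040
per-turn = √(153.938040² + 38²) = √(23696.9202 + 1444) = √25140.9202 = 158.558885
L = 6.5 × 158.558885 = 1030.632756
V = π·1.75² × L = 9.621128 × 1030.632756 = 9915.849150

L=1030.633 V=9915.849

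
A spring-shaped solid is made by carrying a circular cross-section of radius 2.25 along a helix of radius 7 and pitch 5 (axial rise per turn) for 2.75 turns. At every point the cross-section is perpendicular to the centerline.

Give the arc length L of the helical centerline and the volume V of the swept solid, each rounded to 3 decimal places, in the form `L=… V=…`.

2πR = 2π·7 = 43.982297
per-turn = √(43.982297² + 5²) = √(1934.4425 + 25) = √1959.4425 = 44.265590
L = 2.75 × 44.265590 = 121.730373
V = π·2.25² × L = 15.904313 × 121.730373 = 1936.037925

L=121.730 V=1936.038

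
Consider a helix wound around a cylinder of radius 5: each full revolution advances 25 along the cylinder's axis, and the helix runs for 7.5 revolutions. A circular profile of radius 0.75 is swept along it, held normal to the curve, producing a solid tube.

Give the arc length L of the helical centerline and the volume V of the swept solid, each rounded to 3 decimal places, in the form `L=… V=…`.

2πR = 2π·5 = 31.415927
per-turn = √(31.415927² + 25²) = √(986.9604 + 625) = √1611.9604 = 40.149227
L = 7.5 × 40.149227 = 301.119204
V = π·0.75² × L = 1.767146 × 301.119204 = 532.121556

L=301.119 V=532.122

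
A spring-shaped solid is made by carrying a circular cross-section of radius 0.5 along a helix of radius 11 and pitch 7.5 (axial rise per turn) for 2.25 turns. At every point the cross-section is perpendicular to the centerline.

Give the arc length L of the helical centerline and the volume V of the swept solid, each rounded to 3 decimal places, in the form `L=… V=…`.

2πR = 2π·11 = 69.115038
per-turn = √(69.115038² + 7.5²) = √(4776.8885 + 56.25) = √4833.1385 = 69.520778
L = 2.25 × 69.520778 = 156.421750
V = π·0.5² × L = 0.785398 × 156.421750 = 122.853355

L=156.422 V=122.853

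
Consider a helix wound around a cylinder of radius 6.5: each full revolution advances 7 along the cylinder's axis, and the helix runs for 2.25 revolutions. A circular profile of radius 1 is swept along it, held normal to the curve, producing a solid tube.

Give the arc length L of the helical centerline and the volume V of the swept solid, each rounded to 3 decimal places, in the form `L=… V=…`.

L=93.232 V=292.896

2πR = 2π·6.5 = 40.840704
per-turn = √(40.840704² + 7²) = √(1667.9631 + 49) = √1716.9631 = 41.436254
L = 2.25 × 41.436254 = 93.231571
V = π·1² × L = 3.141593 × 93.231571 = 292.895620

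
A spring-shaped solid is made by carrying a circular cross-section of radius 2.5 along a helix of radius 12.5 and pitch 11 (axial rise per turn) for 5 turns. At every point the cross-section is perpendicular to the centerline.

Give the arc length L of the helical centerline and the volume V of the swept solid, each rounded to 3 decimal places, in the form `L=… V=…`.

2πR = 2π·12.5 = 78.539816
per-turn = √(78.539816² + 11²) = √(6168.5028 + 121) = √6289.5028 = 79.306385
L = 5 × 79.306385 = 396.531927
V = π·2.5² × L = 19.634954 × 396.531927 = 7785.886171

L=396.532 V=7785.886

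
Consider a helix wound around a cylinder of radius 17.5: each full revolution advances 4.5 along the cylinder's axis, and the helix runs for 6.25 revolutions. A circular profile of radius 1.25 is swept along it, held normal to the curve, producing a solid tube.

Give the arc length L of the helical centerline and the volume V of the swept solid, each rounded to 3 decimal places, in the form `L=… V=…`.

L=687.799 V=3376.224

2πR = 2π·17.5 = 109.955743
per-turn = √(109.955743² + 4.5²) = √(12090.2654 + 20.25) = √12110.5154 = 110.047787
L = 6.25 × 110.047787 = 687.798668
V = π·1.25² × L = 4.908739 × 687.798668 = 3376.223816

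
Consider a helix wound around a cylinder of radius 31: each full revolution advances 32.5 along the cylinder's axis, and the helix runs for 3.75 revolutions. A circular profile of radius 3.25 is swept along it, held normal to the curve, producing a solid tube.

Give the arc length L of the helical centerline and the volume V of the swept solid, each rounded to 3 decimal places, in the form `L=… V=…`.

L=740.518 V=24572.672

2πR = 2π·31 = 194.778745
per-turn = √(194.778745² + 32.5²) = √(37938.7593 + 1056.25) = √38995.0093 = 197.471541
L = 3.75 × 197.471541 = 740.518277
V = π·3.25² × L = 33.183072 × 740.518277 = 24572.671601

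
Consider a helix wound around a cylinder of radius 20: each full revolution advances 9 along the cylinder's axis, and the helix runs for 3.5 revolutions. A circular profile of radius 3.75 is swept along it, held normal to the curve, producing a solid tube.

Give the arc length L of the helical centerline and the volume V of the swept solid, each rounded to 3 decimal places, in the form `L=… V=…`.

L=440.950 V=19480.554

2πR = 2π·20 = 125.663706
per-turn = √(125.663706² + 9²) = √(15791.3670 + 81) = √15872.3670 = 125.985583
L = 3.5 × 125.985583 = 440.949539
V = π·3.75² × L = 44.178647 × 440.949539 = 19480.553908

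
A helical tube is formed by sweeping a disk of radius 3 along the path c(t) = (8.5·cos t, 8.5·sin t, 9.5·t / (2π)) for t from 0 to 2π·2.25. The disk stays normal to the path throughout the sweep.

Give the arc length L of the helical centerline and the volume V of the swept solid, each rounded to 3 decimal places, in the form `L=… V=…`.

2πR = 2π·8.5 = 53.407075
per-turn = √(53.407075² + 9.5²) = √(2852.3157 + 90.25) = √2942.5657 = 54.245421
L = 2.25 × 54.245421 = 122.052197
V = π·3² × L = 28.274334 × 122.052197 = 3450.944560

L=122.052 V=3450.945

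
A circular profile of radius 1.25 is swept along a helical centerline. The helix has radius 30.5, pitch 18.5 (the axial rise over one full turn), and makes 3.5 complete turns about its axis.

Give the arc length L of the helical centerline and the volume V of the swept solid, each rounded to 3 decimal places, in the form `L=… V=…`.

2πR = 2π·30.5 = 191.637152
per-turn = √(191.637152² + 18.5²) = √(36724.7980 + 342.25) = √37067.0480 = 192.528045
L = 3.5 × 192.528045 = 673.848156
V = π·1.25² × L = 4.908739 × 673.848156 = 3307.744402

L=673.848 V=3307.744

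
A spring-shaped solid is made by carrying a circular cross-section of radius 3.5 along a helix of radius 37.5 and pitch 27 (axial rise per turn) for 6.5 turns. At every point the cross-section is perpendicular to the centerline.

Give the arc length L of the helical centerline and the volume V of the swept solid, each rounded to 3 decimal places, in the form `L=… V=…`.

L=1541.549 V=59325.759

2πR = 2π·37.5 = 235.619449
per-turn = √(235.619449² + 27²) = √(55516.5248 + 729) = √56245.5248 = 237.161390
L = 6.5 × 237.161390 = 1541.549033
V = π·3.5² × L = 38.484510 × 1541.549033 = 59325.759184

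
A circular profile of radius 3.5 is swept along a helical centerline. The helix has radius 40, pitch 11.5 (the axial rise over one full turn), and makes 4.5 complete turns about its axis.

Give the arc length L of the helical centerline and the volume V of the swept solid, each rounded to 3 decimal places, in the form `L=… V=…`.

L=1132.157 V=43570.496

2πR = 2π·40 = 251.327412
per-turn = √(251.327412² + 11.5²) = √(63165.4682 + 132.25) = √63297.7182 = 251.590378
L = 4.5 × 251.590378 = 1132.156700
V = π·3.5² × L = 38.484510 × 1132.156700 = 43570.495842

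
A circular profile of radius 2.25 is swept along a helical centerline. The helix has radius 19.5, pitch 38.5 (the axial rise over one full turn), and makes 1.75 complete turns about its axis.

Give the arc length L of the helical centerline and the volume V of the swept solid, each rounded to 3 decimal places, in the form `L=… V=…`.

L=224.750 V=3574.497

2πR = 2π·19.5 = 122.522113
per-turn = √(122.522113² + 38.5²) = √(15011.6683 + 1482.25) = √16493.9183 = 128.428651
L = 1.75 × 128.428651 = 224.750139
V = π·2.25² × L = 15.904313 × 224.750139 = 3574.496507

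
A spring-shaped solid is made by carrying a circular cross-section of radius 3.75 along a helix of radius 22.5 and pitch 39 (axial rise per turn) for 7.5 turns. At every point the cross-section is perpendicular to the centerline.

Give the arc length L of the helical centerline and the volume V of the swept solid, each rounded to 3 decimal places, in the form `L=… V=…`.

2πR = 2π·22.5 = 141.371669
per-turn = √(141.371669² + 39²) = √(19985.9489 + 1521) = √21506.9489 = 146.652477
L = 7.5 × 146.652477 = 1099.893575
V = π·3.75² × L = 44.178647 × 1099.893575 = 48591.809647

L=1099.894 V=48591.810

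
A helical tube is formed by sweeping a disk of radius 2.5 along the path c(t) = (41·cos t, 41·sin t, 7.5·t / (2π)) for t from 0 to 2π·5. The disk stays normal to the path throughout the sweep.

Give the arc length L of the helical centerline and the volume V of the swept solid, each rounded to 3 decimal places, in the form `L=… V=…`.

L=1288.599 V=25301.577

2πR = 2π·41 = 257.610598
per-turn = √(257.610598² + 7.5²) = √(66363.2200 + 56.25) = √66419.4700 = 257.719751
L = 5 × 257.719751 = 1288.598754
V = π·2.5² × L = 19.634954 × 1288.598754 = 25301.577376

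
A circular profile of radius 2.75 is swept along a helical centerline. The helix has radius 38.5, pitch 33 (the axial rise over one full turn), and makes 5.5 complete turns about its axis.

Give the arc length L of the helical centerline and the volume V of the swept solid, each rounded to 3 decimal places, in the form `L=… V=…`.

L=1342.787 V=31902.338

2πR = 2π·38.5 = 241.902634
per-turn = √(241.902634² + 33²) = √(58516.8845 + 1089) = √59605.8845 = 244.143164
L = 5.5 × 244.143164 = 1342.787402
V = π·2.75² × L = 23.758294 × 1342.787402 = 31902.338462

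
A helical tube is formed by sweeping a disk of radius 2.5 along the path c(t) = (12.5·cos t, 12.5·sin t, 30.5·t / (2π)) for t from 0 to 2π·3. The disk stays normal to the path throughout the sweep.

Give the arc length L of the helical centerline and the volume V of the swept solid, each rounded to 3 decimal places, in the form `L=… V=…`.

2πR = 2π·12.5 = 78.539816
per-turn = √(78.539816² + 30.5²) = √(6168.5028 + 930.25) = √7098.7528 = 84.254096
L = 3 × 84.254096 = 252.762289
V = π·2.5² × L = 19.634954 × 252.762289 = 4962.975940

L=252.762 V=4962.976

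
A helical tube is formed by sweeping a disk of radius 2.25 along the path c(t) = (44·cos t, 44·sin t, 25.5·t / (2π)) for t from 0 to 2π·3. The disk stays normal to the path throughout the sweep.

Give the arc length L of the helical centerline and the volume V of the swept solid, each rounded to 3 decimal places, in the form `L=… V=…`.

2πR = 2π·44 = 276.460154
per-turn = √(276.460154² + 25.5²) = √(76430.2165 + 650.25) = √77080.4665 = 277.633691
L = 3 × 277.633691 = 832.901074
V = π·2.25² × L = 15.904313 × 832.901074 = 13246.719213

L=832.901 V=13246.719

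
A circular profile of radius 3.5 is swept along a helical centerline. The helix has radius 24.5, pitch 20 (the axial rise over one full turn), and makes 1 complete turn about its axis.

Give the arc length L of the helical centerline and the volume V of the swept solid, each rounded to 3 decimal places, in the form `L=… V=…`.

L=155.232 V=5974.021

2πR = 2π·24.5 = 153.938040
per-turn = √(153.938040² + 20²) = √(23696.9202 + 400) = √24096.9202 = 155.231827
L = 1 × 155.231827 = 155.231827
V = π·3.5² × L = 38.484510 × 155.231827 = 5974.020806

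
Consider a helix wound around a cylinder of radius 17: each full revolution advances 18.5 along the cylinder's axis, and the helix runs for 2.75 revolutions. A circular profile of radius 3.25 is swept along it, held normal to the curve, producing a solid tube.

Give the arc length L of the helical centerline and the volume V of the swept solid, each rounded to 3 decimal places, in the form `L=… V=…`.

L=298.112 V=9892.275

2πR = 2π·17 = 106.814150
per-turn = √(106.814150² + 18.5²) = √(11409.2627 + 342.25) = √11751.5127 = 108.404394
L = 2.75 × 108.404394 = 298.112084
V = π·3.25² × L = 33.183072 × 298.112084 = 9892.274872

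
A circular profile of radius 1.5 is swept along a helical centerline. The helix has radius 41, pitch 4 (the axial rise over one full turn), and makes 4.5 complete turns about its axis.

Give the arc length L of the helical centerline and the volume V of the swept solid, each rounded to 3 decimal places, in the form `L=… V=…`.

2πR = 2π·41 = 257.610598
per-turn = √(257.610598² + 4²) = √(66363.2200 + 16) = √66379.2200 = 257.641650
L = 4.5 × 257.641650 = 1159.387427
V = π·1.5² × L = 7.068583 × 1159.387427 = 8195.226799

L=1159.387 V=8195.227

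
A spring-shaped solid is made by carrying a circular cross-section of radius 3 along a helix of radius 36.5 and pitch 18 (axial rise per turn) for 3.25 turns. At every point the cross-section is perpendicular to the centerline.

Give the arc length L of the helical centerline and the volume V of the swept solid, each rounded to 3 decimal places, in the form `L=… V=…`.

2πR = 2π·36.5 = 229.336264
per-turn = √(229.336264² + 18²) = √(52595.1219 + 324) = √52919.1219 = 230.041565
L = 3.25 × 230.041565 = 747.635088
V = π·3² × L = 28.274334 × 747.635088 = 21138.884096

L=747.635 V=21138.884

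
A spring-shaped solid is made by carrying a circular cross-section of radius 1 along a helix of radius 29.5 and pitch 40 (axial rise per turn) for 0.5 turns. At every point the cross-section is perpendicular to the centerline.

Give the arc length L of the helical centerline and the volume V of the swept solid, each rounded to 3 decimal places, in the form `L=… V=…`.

L=94.810 V=297.856

2πR = 2π·29.5 = 185.353967
per-turn = √(185.353967² + 40²) = √(34356.0929 + 1600) = √35956.0929 = 189.620919
L = 0.5 × 189.620919 = 94.810459
V = π·1² × L = 3.141593 × 94.810459 = 297.855843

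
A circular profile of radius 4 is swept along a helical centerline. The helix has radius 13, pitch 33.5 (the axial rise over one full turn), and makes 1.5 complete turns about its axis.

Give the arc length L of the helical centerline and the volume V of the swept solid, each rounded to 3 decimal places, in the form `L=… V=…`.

2πR = 2π·13 = 81.681409
per-turn = √(81.681409² + 33.5²) = √(6671.8526 + 1122.25) = √7794.1026 = 88.284215
L = 1.5 × 88.284215 = 132.426322
V = π·4² × L = 50.265482 × 132.426322 = 6656.472972

L=132.426 V=6656.473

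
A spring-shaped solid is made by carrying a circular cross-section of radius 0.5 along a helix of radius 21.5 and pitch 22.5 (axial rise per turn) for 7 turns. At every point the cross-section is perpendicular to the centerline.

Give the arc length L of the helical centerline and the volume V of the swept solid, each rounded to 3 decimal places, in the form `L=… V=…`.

2πR = 2π·21.5 = 135.088484
per-turn = √(135.088484² + 22.5²) = √(18248.8985 + 506.25) = √18755.1485 = 136.949438
L = 7 × 136.949438 = 958.646065
V = π·0.5² × L = 0.785398 × 958.646065 = 752.918859

L=958.646 V=752.919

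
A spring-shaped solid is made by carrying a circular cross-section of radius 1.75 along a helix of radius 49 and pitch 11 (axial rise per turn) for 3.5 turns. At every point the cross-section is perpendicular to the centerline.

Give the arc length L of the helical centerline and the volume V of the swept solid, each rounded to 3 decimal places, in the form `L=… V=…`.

2πR = 2π·49 = 307.876080
per-turn = √(307.876080² + 11²) = √(94787.6807 + 121) = √94908.6807 = 308.072525
L = 3.5 × 308.072525 = 1078.253838
V = π·1.75² × L = 9.621128 × 1078.253838 = 10374.017650

L=1078.254 V=10374.018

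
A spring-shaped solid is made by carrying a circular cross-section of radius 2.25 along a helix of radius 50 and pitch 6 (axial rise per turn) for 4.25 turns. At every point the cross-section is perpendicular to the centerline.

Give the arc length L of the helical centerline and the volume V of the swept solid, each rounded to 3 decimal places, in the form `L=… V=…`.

L=1335.420 V=21238.943

2πR = 2π·50 = 314.159265
per-turn = √(314.159265² + 6²) = √(98696.0440 + 36) = √98732.0440 = 314.216556
L = 4.25 × 314.216556 = 1335.420363
V = π·2.25² × L = 15.904313 × 1335.420363 = 21238.943179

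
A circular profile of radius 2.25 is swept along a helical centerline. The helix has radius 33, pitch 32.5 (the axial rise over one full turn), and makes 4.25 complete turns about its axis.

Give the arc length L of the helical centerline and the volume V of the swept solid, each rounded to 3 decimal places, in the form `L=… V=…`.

L=891.976 V=14186.268

2πR = 2π·33 = 207.345115
per-turn = √(207.345115² + 32.5²) = √(42991.9968 + 1056.25) = √44048.2468 = 209.876742
L = 4.25 × 209.876742 = 891.976153
V = π·2.25² × L = 15.904313 × 891.976153 = 14186.267753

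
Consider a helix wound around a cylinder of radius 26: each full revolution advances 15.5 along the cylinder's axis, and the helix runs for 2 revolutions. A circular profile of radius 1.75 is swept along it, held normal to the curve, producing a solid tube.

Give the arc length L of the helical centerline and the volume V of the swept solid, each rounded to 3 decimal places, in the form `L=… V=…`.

2πR = 2π·26 = 163.362818
per-turn = √(163.362818² + 15.5²) = √(26687.4103 + 240.25) = √26927.6603 = 164.096497
L = 2 × 164.096497 = 328.192994
V = π·1.75² × L = 9.621128 × 328.192994 = 3157.586639

L=328.193 V=3157.587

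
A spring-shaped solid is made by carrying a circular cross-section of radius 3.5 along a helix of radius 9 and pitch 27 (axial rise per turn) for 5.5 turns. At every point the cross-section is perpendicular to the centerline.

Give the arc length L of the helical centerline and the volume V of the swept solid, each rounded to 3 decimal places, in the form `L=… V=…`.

L=344.651 V=13263.721

2πR = 2π·9 = 56.548668
per-turn = √(56.548668² + 27²) = √(3197.7518 + 729) = √3926.7518 = 62.663800
L = 5.5 × 62.663800 = 344.650900
V = π·3.5² × L = 38.484510 × 344.650900 = 13263.721002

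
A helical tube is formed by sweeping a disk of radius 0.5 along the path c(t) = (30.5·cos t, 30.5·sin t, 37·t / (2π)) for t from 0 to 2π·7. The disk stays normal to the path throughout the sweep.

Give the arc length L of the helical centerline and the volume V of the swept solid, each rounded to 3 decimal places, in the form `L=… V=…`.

2πR = 2π·30.5 = 191.637152
per-turn = √(191.637152² + 37²) = √(36724.7980 + 1369) = √38093.7980 = 195.176325
L = 7 × 195.176325 = 1366.234277
V = π·0.5² × L = 0.785398 × 1366.234277 = 1073.037892

L=1366.234 V=1073.038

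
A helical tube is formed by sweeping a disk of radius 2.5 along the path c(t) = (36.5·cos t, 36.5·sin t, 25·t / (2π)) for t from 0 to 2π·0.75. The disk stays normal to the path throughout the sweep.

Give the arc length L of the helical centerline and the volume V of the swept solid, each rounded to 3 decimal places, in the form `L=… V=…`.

L=173.021 V=3397.262

2πR = 2π·36.5 = 229.336264
per-turn = √(229.336264² + 25²) = √(52595.1219 + 625) = √53220.1219 = 230.694867
L = 0.75 × 230.694867 = 173.021151
V = π·2.5² × L = 19.634954 × 173.021151 = 3397.262347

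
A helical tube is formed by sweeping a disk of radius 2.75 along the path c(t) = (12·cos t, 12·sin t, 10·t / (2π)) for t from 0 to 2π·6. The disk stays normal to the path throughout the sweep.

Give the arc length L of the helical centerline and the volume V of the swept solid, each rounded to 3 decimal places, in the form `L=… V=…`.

2πR = 2π·12 = 75.398224
per-turn = √(75.398224² + 10²) = √(5684.8921 + 100) = √5784.8921 = 76.058478
L = 6 × 76.058478 = 456.350870
V = π·2.75² × L = 23.758294 × 456.350870 = 10842.118347

L=456.351 V=10842.118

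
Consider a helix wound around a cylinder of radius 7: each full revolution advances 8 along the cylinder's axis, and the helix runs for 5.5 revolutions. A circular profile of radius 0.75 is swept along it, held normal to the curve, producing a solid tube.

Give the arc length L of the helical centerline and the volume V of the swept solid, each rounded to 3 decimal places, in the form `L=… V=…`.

L=245.872 V=434.491

2πR = 2π·7 = 43.982297
per-turn = √(43.982297² + 8²) = √(1934.4425 + 64) = √1998.4425 = 44.703942
L = 5.5 × 44.703942 = 245.871683
V = π·0.75² × L = 1.767146 × 245.871683 = 434.491129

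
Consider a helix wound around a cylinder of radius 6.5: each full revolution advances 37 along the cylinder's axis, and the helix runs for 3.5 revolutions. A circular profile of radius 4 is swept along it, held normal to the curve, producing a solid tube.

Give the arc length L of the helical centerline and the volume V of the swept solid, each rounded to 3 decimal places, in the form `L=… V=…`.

L=192.880 V=9695.220

2πR = 2π·6.5 = 40.840704
per-turn = √(40.840704² + 37²) = √(1667.9631 + 1369) = √3036.9631 = 55.108649
L = 3.5 × 55.108649 = 192.880270
V = π·4² × L = 50.265482 × 192.880270 = 9695.219822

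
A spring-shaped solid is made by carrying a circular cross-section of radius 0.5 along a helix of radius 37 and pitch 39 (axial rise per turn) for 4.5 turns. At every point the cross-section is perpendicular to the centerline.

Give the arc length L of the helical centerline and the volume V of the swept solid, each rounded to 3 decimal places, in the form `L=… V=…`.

L=1060.769 V=833.126

2πR = 2π·37 = 232.477856
per-turn = √(232.477856² + 39²) = √(54045.9537 + 1521) = √55566.9537 = 235.726438
L = 4.5 × 235.726438 = 1060.768972
V = π·0.5² × L = 0.785398 × 1060.768972 = 833.126003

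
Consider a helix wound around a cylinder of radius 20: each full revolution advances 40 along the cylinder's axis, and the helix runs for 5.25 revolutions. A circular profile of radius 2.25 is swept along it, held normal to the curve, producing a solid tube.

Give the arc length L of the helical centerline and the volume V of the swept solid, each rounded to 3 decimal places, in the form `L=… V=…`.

L=692.351 V=11011.363

2πR = 2π·20 = 125.663706
per-turn = √(125.663706² + 40²) = √(15791.3670 + 1600) = √17391.3670 = 131.876332
L = 5.25 × 131.876332 = 692.350745
V = π·2.25² × L = 15.904313 × 692.350745 = 11011.362822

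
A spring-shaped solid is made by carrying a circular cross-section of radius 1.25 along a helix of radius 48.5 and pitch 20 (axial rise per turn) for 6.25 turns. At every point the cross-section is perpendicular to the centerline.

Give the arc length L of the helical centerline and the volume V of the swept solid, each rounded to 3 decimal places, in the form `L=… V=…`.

L=1908.688 V=9369.251

2πR = 2π·48.5 = 304.734487
per-turn = √(304.734487² + 20²) = √(92863.1078 + 400) = √93263.1078 = 305.390091
L = 6.25 × 305.390091 = 1908.688070
V = π·1.25² × L = 4.908739 × 1908.688070 = 9369.250655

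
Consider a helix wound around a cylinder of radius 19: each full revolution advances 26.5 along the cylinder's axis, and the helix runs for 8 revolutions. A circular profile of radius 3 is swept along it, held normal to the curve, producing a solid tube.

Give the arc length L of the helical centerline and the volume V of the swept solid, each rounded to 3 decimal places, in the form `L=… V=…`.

L=978.291 V=27660.528

2πR = 2π·19 = 119.380521
per-turn = √(119.380521² + 26.5²) = √(14251.7088 + 702.25) = √14953.9588 = 122.286380
L = 8 × 122.286380 = 978.291041
V = π·3² × L = 28.274334 × 978.291041 = 27660.527519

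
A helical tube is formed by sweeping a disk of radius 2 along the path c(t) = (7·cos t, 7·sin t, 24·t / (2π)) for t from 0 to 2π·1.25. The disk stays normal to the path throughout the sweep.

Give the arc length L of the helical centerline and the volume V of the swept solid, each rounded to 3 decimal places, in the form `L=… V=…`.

2πR = 2π·7 = 43.982297
per-turn = √(43.982297² + 24²) = √(1934.4425 + 576) = √2510.4425 = 50.104316
L = 1.25 × 50.104316 = 62.630395
V = π·2² × L = 12.566371 × 62.630395 = 787.036752

L=62.630 V=787.037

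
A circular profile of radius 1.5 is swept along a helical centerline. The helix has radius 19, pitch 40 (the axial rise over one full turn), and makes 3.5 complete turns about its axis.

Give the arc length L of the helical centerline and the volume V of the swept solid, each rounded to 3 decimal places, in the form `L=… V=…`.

2πR = 2π·19 = 119.380521
per-turn = √(119.380521² + 40²) = √(14251.7088 + 1600) = √15851.7088 = 125.903569
L = 3.5 × 125.903569 = 440.662492
V = π·1.5² × L = 7.068583 × 440.662492 = 3114.859610

L=440.662 V=3114.860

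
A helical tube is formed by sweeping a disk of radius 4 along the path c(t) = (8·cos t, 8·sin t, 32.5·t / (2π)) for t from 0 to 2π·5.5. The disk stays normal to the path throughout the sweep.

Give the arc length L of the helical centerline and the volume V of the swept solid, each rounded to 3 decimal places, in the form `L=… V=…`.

2πR = 2π·8 = 50.265482
per-turn = √(50.265482² + 32.5²) = √(2526.6187 + 1056.25) = √3582.8687 = 59.857069
L = 5.5 × 59.857069 = 329.213880
V = π·4² × L = 50.265482 × 329.213880 = 16548.094525

L=329.214 V=16548.095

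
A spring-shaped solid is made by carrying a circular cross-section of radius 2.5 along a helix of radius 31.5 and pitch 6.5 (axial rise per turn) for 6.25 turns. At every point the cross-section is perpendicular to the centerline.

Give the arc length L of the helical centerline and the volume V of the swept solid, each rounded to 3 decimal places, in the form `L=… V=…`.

2πR = 2π·31.5 = 197.920337
per-turn = √(197.920337² + 6.5²) = √(39172.4599 + 42.25) = √39214.7099 = 198.027043
L = 6.25 × 198.027043 = 1237.669020
V = π·2.5² × L = 19.634954 × 1237.669020 = 24301.574389

L=1237.669 V=24301.574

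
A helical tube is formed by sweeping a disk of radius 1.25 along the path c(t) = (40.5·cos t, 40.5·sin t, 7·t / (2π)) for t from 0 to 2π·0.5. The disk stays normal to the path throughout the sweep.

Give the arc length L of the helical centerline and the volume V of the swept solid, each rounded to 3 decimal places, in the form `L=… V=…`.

L=127.283 V=624.797

2πR = 2π·40.5 = 254.469005
per-turn = √(254.469005² + 7²) = √(64754.4745 + 49) = √64803.4745 = 254.565266
L = 0.5 × 254.565266 = 127.282633
V = π·1.25² × L = 4.908739 × 127.282633 = 624.797163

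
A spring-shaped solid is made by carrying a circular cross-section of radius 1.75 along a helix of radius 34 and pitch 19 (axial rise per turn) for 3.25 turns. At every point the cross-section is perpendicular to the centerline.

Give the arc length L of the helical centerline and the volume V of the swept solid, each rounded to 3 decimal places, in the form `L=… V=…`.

L=697.033 V=6706.239

2πR = 2π·34 = 213.628300
per-turn = √(213.628300² + 19²) = √(45637.0508 + 361) = √45998.0508 = 214.471562
L = 3.25 × 214.471562 = 697.032575
V = π·1.75² × L = 9.621128 × 697.032575 = 6706.239280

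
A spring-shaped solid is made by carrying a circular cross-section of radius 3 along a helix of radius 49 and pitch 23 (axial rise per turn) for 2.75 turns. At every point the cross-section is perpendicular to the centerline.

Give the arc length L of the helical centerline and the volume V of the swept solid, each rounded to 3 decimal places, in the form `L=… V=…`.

L=849.018 V=24005.432

2πR = 2π·49 = 307.876080
per-turn = √(307.876080² + 23²) = √(94787.6807 + 529) = √95316.6807 = 308.733997
L = 2.75 × 308.733997 = 849.018491
V = π·3² × L = 28.274334 × 849.018491 = 24005.432278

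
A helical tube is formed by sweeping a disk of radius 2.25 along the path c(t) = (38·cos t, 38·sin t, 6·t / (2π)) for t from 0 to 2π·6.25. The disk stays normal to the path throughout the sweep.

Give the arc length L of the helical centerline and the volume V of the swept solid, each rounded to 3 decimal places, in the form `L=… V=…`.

2πR = 2π·38 = 238.761042
per-turn = √(238.761042² + 6²) = √(57006.8350 + 36) = √57042.8350 = 238.836419
L = 6.25 × 238.836419 = 1492.727618
V = π·2.25² × L = 15.904313 × 1492.727618 = 23740.806983

L=1492.728 V=23740.807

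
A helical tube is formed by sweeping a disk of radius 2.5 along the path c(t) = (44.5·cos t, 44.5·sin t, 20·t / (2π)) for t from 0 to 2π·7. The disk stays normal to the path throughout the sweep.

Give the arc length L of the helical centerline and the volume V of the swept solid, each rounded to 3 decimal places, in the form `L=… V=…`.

2πR = 2π·44.5 = 279.601746
per-turn = √(279.601746² + 20²) = √(78177.1365 + 400) = √78577.1365 = 280.316137
L = 7 × 280.316137 = 1962.212956
V = π·2.5² × L = 19.634954 × 1962.212956 = 38527.961305

L=1962.213 V=38527.961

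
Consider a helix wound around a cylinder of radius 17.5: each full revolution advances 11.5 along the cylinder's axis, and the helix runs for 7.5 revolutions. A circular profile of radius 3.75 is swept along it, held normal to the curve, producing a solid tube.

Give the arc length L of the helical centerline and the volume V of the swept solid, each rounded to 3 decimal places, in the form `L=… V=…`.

2πR = 2π·17.5 = 109.955743
per-turn = √(109.955743² + 11.5²) = √(12090.2654 + 132.25) = √12222.5154 = 110.555486
L = 7.5 × 110.555486 = 829.166142
V = π·3.75² × L = 44.178647 × 829.166142 = 36631.438028

L=829.166 V=36631.438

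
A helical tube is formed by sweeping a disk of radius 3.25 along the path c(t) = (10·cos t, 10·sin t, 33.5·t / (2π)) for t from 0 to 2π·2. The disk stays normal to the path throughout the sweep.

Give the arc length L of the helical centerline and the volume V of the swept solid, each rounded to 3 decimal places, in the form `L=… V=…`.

2πR = 2π·10 = 62.831853
per-turn = √(62.831853² + 33.5²) = √(3947.8418 + 1122.25) = √5070.0918 = 71.204577
L = 2 × 71.204577 = 142.409154
V = π·3.25² × L = 33.183072 × 142.409154 = 4725.573256

L=142.409 V=4725.573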